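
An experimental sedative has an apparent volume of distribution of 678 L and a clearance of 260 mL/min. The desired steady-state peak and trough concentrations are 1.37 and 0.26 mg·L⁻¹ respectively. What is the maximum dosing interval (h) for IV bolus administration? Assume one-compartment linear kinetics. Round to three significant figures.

Convert clearance: 260 mL/min × 60 min/h ÷ 1000 mL/L = 15.60 L/h
k = CL / Vd = 15.60 / 678.0 = 0.02301 h⁻¹
Between IV bolus doses, concentration decays as C = C₀·e^(−kτ), so C_peak/C_trough = e^(kτ).
τ_max = ln(C_peak/C_trough) / k = ln(1.37/0.26) / 0.02301 = 1.662 / 0.02301 = 72.23 h

72.2 h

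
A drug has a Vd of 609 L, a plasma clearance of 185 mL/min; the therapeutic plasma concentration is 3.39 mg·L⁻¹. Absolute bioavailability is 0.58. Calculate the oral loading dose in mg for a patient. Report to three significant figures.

3560 mg

LD is governed by Vd — clearance does not enter the loading-dose calculation.
LD = Vd × C / F = 609.0 × 3.390 / 0.58 = 3560 mg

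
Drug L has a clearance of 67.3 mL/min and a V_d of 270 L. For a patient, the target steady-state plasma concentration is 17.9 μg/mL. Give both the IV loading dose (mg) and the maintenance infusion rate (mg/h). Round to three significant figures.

(a) 4830 mg; (b) 72.3 mg/h

LD = Vd · C_target = 270.0 × 17.9 = 4833 mg
Convert clearance: 67.3 mL/min × 60 min/h ÷ 1000 mL/L = 4.038 L/h
Maintenance infusion rate = CL × Css = 4.038 × 17.9 = 72.28 mg/h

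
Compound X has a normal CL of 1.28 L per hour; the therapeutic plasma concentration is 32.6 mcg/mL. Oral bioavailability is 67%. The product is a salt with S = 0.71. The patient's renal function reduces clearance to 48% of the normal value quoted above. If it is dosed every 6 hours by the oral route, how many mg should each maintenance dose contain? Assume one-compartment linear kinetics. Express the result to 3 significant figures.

Patient clearance = 0.48 × 1.280 = 0.6144 L/h
D = CL × Css × τ / F / S = 0.6144 × 32.6 × 6 / 0.67 / 0.71 = 252.6 mg

253 mg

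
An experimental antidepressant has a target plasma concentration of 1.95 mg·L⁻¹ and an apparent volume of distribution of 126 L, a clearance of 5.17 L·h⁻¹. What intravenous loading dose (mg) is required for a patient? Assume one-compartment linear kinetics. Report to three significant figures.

246 mg

LD = Vd × C = 126.0 × 1.950 = 245.7 mg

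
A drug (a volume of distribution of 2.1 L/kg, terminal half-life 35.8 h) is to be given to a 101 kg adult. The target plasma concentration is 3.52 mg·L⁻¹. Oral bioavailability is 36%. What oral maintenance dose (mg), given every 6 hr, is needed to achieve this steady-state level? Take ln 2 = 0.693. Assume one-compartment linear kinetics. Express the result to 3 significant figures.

Vd(total) = 101 kg × 2.1 L/kg = 212.1 L
CL = 0.693 × Vd / t½ = 0.693 × 212.1 / 35.8 = 4.106 L/h
D = CL × Css × τ / F = 4.106 × 3.52 × 6 / 0.36 = 240.9 mg

241 mg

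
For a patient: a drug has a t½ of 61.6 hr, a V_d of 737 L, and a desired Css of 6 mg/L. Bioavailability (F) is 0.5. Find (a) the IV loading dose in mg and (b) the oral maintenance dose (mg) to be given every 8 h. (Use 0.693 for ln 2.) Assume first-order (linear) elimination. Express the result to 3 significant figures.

LD = Vd × C = 737.0 × 6 = 4422 mg
CL = 0.693 × Vd / t½ = 0.693 × 737.0 / 61.6 = 8.291 L/h
D = CL × Css × τ / F = 8.291 × 6 × 8 / 0.5 = 795.9 mg

(a) 4420 mg; (b) 796 mg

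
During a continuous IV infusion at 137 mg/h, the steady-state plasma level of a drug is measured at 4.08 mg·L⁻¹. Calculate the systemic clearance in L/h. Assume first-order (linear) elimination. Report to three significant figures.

At steady state, infusion rate = CL × Css, so CL = rate / Css.
CL = 137 / 4.08 = 33.58 L/h

33.6 L/h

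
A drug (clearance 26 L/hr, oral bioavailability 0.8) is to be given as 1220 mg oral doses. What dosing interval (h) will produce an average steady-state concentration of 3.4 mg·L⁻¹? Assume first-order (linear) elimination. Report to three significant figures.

F·D/τ = CL·Css → τ = F·D / (CL·Css).
τ = 0.8 × 1220 / (26 × 3.4) = 11.04 h

11.0 h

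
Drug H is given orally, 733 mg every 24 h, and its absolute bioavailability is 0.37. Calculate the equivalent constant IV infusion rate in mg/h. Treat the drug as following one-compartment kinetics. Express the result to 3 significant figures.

Equivalent systemic input: infusion rate = F·D/τ.
Rate = 0.37 × 733 / 24 = 11.30 mg/h

11.3 mg/h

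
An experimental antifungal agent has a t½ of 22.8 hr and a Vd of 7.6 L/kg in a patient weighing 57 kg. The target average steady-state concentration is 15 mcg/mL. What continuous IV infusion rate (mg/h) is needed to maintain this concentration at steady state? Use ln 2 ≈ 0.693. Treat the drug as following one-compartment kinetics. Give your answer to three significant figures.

198 mg/h

Total Vd = 7.6 × 57 = 433.2 L
CL = 0.693 × Vd / t½ = 0.693 × 433.2 / 22.8 = 13.17 L/h
Infusion rate = CL × Css = 13.17 × 15 = 197.6 mg/h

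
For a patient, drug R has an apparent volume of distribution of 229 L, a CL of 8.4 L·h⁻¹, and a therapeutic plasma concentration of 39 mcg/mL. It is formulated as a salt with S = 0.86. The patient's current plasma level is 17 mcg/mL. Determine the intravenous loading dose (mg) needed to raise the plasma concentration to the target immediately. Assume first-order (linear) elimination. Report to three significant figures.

5860 mg

Concentration deficit ΔC = 39 − 17 = 22.00 mg/L
LD = Vd × ΔC / S = 229.0 × 22.00 / 0.86 = 5858 mg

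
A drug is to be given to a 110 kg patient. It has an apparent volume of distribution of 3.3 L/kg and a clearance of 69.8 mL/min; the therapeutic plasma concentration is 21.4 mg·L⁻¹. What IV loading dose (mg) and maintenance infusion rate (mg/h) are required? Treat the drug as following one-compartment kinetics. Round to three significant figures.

Vd(total) = 110 kg × 3.3 L/kg = 363.0 L
Loading dose = Vd × C = 363.0 × 21.4 = 7768 mg
CL = 69.8 mL/min × 60/1000 = 4.188 L/h
Infusion rate = 4.188 L/h × 21.4 mg/L = 89.62 mg/h

(a) 7770 mg; (b) 89.6 mg/h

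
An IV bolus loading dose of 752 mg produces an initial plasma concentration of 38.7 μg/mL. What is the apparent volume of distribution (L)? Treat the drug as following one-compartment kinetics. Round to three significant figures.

19.4 L

Immediately after an IV bolus, C₀ = Dose / Vd, so Vd = Dose / C₀.
Vd = 752 / 38.7 = 19.43 L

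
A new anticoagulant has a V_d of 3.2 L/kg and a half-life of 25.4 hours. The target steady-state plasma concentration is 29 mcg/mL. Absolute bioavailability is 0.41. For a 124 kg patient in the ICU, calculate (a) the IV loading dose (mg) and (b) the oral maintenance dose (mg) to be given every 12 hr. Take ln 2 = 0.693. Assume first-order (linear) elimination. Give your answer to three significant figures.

(a) 11500 mg; (b) 9190 mg

Vd = 3.2 L/kg × 124 kg = 396.8 L
LD = Vd × C = 396.8 × 29 = 11510 mg
CL = 0.693 × Vd / t½ = 0.693 × 396.8 / 25.4 = 10.83 L/h
D = CL × Css × τ / F = 10.83 × 29 × 12 / 0.41 = 9192 mg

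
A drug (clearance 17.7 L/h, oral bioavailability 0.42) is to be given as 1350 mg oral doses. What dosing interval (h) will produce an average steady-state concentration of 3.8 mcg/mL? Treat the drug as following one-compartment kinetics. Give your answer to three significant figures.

F·D/τ = CL·Css → τ = F·D / (CL·Css).
τ = 0.42 × 1350 / (17.7 × 3.8) = 8.430 h

8.43 h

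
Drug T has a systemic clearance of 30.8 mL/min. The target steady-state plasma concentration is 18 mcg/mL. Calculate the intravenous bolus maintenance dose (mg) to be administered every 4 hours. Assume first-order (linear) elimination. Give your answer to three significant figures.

133 mg

CL = 30.8 mL/min × 60/1000 = 1.848 L/h
D = CL × Css × τ = 1.848 × 18 × 4 = 133.1 mg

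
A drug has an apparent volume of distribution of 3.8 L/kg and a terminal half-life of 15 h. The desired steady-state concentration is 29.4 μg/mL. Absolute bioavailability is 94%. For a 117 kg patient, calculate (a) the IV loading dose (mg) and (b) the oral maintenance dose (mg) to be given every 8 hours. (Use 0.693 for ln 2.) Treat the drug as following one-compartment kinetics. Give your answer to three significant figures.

(a) 13100 mg; (b) 5140 mg

Total Vd = 3.8 × 117 = 444.6 L
LD = Vd × C = 444.6 × 29.4 = 13070 mg
CL = 0.693 × Vd / t½ = 0.693 × 444.6 / 15 = 20.54 L/h
D = CL × Css × τ / F = 20.54 × 29.4 × 8 / 0.94 = 5139 mg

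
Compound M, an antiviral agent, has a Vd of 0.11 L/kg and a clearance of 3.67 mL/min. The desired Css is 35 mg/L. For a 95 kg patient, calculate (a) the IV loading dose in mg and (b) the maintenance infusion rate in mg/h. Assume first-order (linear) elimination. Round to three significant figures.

(a) 366 mg; (b) 7.71 mg/h

Vd(total) = 95 kg × 0.11 L/kg = 10.45 L
Loading: fill Vd to C_target → 10.45 L × 35 mg/L = 365.8 mg
Convert clearance: 3.67 mL/min × 60 min/h ÷ 1000 mL/L = 0.2202 L/h
Maintenance: replace elimination → rate = CL × Css = 0.2202 × 35 = 7.707 mg/h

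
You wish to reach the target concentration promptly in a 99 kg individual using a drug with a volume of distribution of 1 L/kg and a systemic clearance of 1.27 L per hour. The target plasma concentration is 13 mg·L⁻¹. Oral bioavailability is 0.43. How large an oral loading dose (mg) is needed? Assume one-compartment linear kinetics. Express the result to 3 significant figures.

2990 mg

Vd(total) = 99 kg × 1 L/kg = 99.00 L
LD = Vd × C / F = 99.00 × 13.00 / 0.43 = 2993 mg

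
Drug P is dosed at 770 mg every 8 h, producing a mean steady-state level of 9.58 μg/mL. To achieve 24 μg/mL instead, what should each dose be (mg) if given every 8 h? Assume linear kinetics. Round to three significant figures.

1930 mg

With linear kinetics, Css is proportional to dose rate (D/τ) at fixed clearance.
D₂ = D₁ × (Css,target / Css,current) = 770 × 24/9.58 = 1929 mg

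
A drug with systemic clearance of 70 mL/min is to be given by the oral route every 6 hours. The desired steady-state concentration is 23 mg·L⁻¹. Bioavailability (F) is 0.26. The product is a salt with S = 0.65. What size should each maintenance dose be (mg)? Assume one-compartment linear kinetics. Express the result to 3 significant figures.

Convert clearance: 70 mL/min × 60 min/h ÷ 1000 mL/L = 4.200 L/h
D = CL × Css × τ / F / S = 4.200 × 23 × 6 / 0.26 / 0.65 = 3430 mg

3430 mg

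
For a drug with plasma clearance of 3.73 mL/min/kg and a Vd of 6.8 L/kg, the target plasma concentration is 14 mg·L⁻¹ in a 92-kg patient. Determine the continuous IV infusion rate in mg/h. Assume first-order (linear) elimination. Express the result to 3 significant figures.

CL = 3.73 mL/min/kg × 92 kg = 343.2 mL/min = 343.2 × 60/1000 = 20.59 L/h
Rate = CL × Css = 20.59 × 14 = 288.3 mg/h

288 mg/h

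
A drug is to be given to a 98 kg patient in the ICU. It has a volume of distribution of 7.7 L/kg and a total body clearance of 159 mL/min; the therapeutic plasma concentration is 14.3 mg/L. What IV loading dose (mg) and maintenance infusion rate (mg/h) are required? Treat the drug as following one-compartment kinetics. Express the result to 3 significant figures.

Vd = 7.7 L/kg × 98 kg = 754.6 L
LD = Vd · C_target = 754.6 × 14.3 = 10790 mg
Convert clearance: 159 mL/min × 60 min/h ÷ 1000 mL/L = 9.540 L/h
Infusion rate = 9.540 L/h × 14.3 mg/L = 136.4 mg/h

(a) 10800 mg; (b) 136 mg/h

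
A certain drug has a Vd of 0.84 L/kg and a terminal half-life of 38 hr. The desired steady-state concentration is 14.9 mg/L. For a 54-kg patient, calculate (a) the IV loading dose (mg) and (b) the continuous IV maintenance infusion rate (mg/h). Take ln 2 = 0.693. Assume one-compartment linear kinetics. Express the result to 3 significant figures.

Total Vd = 0.84 × 54 = 45.36 L
LD = Vd × C = 45.36 × 14.9 = 675.9 mg
CL = 0.693 × Vd / t½ = 0.693 × 45.36 / 38 = 0.8272 L/h
Infusion rate = CL × Css = 0.8272 × 14.9 = 12.33 mg/h

(a) 676 mg; (b) 12.3 mg/h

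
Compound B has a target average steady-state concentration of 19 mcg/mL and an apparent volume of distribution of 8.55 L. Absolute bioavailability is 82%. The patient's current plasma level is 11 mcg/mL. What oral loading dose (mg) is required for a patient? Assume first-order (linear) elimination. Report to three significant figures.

83.4 mg

The loading dose fills Vd to the target concentration.
Concentration deficit ΔC = 19 − 11 = 8.000 mg/L
LD = Vd × ΔC / F = 8.550 × 8.000 / 0.82 = 83.41 mg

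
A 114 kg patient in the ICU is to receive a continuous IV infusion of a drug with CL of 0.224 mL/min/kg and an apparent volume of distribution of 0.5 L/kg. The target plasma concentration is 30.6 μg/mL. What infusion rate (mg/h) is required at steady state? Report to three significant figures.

46.9 mg/h

CL = 0.224 mL/min/kg × 114 kg = 25.54 mL/min = 25.54 × 60/1000 = 1.532 L/h
Rate = CL × Css = 1.532 × 30.6 = 46.88 mg/h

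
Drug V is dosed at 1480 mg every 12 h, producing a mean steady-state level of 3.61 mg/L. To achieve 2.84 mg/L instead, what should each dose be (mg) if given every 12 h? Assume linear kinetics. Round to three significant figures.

1160 mg

With linear kinetics, Css is proportional to dose rate (D/τ) at fixed clearance.
D₂ = D₁ × (Css,target / Css,current) = 1480 × 2.84/3.61 = 1164 mg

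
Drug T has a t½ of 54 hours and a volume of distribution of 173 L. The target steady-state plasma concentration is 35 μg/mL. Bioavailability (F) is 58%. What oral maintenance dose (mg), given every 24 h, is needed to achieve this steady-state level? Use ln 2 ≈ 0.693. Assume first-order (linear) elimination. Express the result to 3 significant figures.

k = 0.693/54 = 0.01283 h⁻¹, so CL = k·Vd = 0.01283 × 173.0 = 2.220 L/h
D = CL × Css × τ / F = 2.220 × 35 × 24 / 0.58 = 3215 mg

3220 mg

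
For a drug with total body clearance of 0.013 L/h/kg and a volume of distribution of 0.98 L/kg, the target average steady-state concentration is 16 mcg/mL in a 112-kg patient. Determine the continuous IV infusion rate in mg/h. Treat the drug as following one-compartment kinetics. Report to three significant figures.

CL = 0.013 L/h/kg × 112 kg = 1.456 L/h
Vd does not affect the maintenance rate; only clearance governs steady-state input.
R₀ = 1.456 × 16 = 23.30 mg/h

23.3 mg/h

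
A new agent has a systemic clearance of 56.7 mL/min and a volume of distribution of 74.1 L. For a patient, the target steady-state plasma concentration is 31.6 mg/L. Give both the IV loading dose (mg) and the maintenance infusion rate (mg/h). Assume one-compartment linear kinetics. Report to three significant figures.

Loading: fill Vd to C_target → 74.10 L × 31.6 mg/L = 2342 mg
CL = 56.7 mL/min × 60/1000 = 3.402 L/h
Maintenance: replace elimination → rate = CL × Css = 3.402 × 31.6 = 107.5 mg/h

(a) 2340 mg; (b) 108 mg/h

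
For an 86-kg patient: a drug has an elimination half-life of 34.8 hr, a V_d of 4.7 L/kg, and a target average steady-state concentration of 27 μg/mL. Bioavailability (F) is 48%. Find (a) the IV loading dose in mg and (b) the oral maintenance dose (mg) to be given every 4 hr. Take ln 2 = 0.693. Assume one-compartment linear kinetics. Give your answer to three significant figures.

Vd(total) = 86 kg × 4.7 L/kg = 404.2 L
LD = Vd × C = 404.2 × 27 = 10910 mg
CL = 0.693 × Vd / t½ = 0.693 × 404.2 / 34.8 = 8.049 L/h
D = CL × Css × τ / F = 8.049 × 27 × 4 / 0.48 = 1811 mg

(a) 10900 mg; (b) 1810 mg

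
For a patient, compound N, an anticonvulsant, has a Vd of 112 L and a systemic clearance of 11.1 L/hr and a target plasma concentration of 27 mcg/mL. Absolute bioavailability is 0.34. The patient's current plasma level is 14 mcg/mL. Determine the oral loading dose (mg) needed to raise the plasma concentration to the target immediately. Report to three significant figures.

The loading dose fills Vd to the target concentration; clearance is irrelevant here.
Concentration deficit ΔC = 27 − 14 = 13.00 mg/L
LD = Vd × ΔC / F = 112.0 × 13.00 / 0.34 = 4282 mg

4280 mg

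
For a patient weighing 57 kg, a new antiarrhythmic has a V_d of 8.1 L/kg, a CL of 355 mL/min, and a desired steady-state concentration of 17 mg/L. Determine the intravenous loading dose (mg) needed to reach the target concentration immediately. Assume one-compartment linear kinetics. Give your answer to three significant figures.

7850 mg

Vd = 8.1 L/kg × 57 kg = 461.7 L
LD = Vd × C = 461.7 × 17.00 = 7849 mg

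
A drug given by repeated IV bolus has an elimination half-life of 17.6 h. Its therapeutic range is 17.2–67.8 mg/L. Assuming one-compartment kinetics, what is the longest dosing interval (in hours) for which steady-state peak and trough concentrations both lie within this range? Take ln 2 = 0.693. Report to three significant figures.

k = 0.693 / t½ = 0.693 / 17.6 = 0.03938 h⁻¹
Between IV bolus doses, concentration decays as C = C₀·e^(−kτ), so C_peak/C_trough = e^(kτ).
τ_max = ln(C_peak/C_trough) / k = ln(67.8/17.2) / 0.03938 = 1.372 / 0.03938 = 34.84 h

34.8 h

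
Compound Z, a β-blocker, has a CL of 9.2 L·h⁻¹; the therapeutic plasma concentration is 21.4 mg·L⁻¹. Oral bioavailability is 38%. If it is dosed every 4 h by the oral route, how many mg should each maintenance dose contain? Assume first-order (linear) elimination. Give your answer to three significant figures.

At steady state, dose per interval replaces the amount cleared in that interval: F·D/τ = CL·Css.
D = CL × Css × τ / F = 9.200 × 21.4 × 4 / 0.38 = 2072 mg

2070 mg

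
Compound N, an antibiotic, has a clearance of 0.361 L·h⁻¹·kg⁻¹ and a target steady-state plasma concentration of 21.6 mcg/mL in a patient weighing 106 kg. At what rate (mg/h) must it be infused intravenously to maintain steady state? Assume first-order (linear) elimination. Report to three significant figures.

CL = 0.361 L·h⁻¹·kg⁻¹ × 106 kg = 38.27 L/h
R₀ = 38.27 × 21.6 = 826.6 mg/h

827 mg/h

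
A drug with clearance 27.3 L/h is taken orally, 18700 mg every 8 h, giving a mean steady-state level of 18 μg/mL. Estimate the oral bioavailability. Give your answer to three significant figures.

F·D/τ = CL·Css at steady state → F = CL·Css·τ / D.
F = 27.3 × 18 × 8 / 18700 = 0.210

0.210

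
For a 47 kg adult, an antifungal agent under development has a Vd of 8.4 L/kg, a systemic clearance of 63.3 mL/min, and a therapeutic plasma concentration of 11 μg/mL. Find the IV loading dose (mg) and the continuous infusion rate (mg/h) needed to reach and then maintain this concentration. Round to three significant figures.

Vd(total) = 47 kg × 8.4 L/kg = 394.8 L
LD = Vd · C_target = 394.8 × 11 = 4343 mg
CL = 63.3 mL/min = 63.3 × 0.06 = 3.798 L/h
Infusion rate = 3.798 L/h × 11 mg/L = 41.78 mg/h

(a) 4340 mg; (b) 41.8 mg/h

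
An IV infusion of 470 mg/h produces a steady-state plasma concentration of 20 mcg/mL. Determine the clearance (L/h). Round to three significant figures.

23.5 L/h

At steady state, infusion rate = CL × Css, so CL = rate / Css.
CL = 470 / 20 = 23.50 L/h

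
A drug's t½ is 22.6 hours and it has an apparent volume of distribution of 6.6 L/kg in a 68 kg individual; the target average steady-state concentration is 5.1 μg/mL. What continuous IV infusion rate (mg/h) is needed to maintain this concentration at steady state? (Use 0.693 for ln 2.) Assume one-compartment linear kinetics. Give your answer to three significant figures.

Vd(total) = 68 kg × 6.6 L/kg = 448.8 L
k = 0.693/22.6 = 0.03066 h⁻¹, so CL = k·Vd = 0.03066 × 448.8 = 13.76 L/h
Infusion rate = CL × Css = 13.76 × 5.1 = 70.18 mg/h

70.2 mg/h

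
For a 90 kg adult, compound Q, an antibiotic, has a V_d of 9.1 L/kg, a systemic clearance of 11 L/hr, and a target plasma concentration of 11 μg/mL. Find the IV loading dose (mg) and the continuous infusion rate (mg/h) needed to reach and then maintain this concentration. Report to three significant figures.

(a) 9010 mg; (b) 121 mg/h

Vd = 9.1 L/kg × 90 kg = 819.0 L
LD = Vd · C_target = 819.0 × 11 = 9009 mg
Maintenance infusion rate = CL × Css = 11.00 × 11 = 121.0 mg/h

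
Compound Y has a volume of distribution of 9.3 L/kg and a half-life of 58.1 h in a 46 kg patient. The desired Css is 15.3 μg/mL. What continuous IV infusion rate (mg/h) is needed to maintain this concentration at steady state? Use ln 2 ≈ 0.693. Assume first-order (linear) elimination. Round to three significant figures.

Total Vd = 9.3 × 46 = 427.8 L
CL = 0.693 × Vd / t½ = 0.693 × 427.8 / 58.1 = 5.103 L/h
Infusion rate = CL × Css = 5.103 × 15.3 = 78.08 mg/h

78.1 mg/h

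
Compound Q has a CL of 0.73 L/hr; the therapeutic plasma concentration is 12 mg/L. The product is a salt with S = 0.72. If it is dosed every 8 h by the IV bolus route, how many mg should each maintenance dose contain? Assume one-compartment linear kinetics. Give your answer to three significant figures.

D = CL × Css × τ / S = 0.7300 × 12 × 8 / 0.72 = 97.33 mg

97.3 mg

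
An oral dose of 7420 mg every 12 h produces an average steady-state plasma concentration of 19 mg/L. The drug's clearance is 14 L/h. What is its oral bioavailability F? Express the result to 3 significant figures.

0.430

F·D/τ = CL·Css at steady state → F = CL·Css·τ / D.
F = 14 × 19 × 12 / 7420 = 0.430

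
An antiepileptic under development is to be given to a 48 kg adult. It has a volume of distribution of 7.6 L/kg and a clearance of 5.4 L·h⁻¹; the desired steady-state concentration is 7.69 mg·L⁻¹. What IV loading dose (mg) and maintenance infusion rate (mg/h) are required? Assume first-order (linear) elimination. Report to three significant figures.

(a) 2810 mg; (b) 41.5 mg/h

Vd(total) = 48 kg × 7.6 L/kg = 364.8 L
LD = Vd · C_target = 364.8 × 7.69 = 2805 mg
Maintenance: replace elimination → rate = CL × Css = 5.400 × 7.69 = 41.53 mg/h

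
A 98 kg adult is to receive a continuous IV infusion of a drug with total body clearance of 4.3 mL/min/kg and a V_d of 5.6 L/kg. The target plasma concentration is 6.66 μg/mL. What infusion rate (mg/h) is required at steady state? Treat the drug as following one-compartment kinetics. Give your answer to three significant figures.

CL = 4.3 mL/min/kg × 98 kg = 421.4 mL/min = 421.4 × 60/1000 = 25.28 L/h
R₀ = 25.28 × 6.66 = 168.4 mg/h

168 mg/h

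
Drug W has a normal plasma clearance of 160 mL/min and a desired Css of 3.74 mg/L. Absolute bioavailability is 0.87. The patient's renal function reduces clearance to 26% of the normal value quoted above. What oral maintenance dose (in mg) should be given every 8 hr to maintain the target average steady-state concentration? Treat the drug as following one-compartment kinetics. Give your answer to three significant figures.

Convert clearance: 160 mL/min × 60 min/h ÷ 1000 mL/L = 9.600 L/h
Patient clearance = 0.26 × 9.600 = 2.496 L/h
D = CL × Css × τ / F = 2.496 × 3.74 × 8 / 0.87 = 85.84 mg

85.8 mg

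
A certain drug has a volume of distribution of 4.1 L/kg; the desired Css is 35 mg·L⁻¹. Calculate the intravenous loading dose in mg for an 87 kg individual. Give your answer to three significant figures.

12500 mg

Total Vd = 4.1 × 87 = 356.7 L
LD = Vd × C = 356.7 × 35.00 = 12480 mg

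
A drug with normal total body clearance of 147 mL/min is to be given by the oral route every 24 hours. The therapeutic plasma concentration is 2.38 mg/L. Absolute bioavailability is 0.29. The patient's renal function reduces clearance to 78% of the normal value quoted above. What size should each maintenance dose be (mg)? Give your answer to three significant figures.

1360 mg

CL = 147 mL/min = 147 × 0.06 = 8.820 L/h
Patient clearance = 0.78 × 8.820 = 6.880 L/h
D = CL × Css × τ / F = 6.880 × 2.38 × 24 / 0.29 = 1355 mg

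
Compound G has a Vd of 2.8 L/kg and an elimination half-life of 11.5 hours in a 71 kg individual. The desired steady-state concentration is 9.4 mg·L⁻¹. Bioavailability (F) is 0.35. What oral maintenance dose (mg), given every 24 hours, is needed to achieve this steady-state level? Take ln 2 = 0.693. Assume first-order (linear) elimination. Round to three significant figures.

Vd(total) = 71 kg × 2.8 L/kg = 198.8 L
k = 0.693/11.5 = 0.06026 h⁻¹, so CL = k·Vd = 0.06026 × 198.8 = 11.98 L/h
D = CL × Css × τ / F = 11.98 × 9.4 × 24 / 0.35 = 7722 mg

7720 mg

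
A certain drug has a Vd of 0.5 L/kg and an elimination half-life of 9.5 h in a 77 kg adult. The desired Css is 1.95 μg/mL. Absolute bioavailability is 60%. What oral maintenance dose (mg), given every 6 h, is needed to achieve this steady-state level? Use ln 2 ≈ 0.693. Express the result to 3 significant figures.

Total Vd = 0.5 × 77 = 38.50 L
k = 0.693/9.5 = 0.07295 h⁻¹, so CL = k·Vd = 0.07295 × 38.50 = 2.809 L/h
D = CL × Css × τ / F = 2.809 × 1.95 × 6 / 0.6 = 54.78 mg

54.8 mg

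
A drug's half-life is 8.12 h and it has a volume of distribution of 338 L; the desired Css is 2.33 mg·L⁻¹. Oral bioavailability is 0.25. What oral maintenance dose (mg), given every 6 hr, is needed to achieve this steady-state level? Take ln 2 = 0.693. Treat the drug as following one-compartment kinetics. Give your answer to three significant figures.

CL = 0.693 × Vd / t½ = 0.693 × 338.0 / 8.12 = 28.85 L/h
D = CL × Css × τ / F = 28.85 × 2.33 × 6 / 0.25 = 1613 mg

1610 mg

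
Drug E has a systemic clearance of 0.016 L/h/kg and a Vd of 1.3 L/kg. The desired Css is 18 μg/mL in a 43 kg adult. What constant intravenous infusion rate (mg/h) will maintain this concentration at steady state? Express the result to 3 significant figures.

12.4 mg/h

CL = 0.016 L/h/kg × 43 kg = 0.6880 L/h
Infusion rate = CL · Css = 0.6880 L/h × 18 mg/L = 12.38 mg/h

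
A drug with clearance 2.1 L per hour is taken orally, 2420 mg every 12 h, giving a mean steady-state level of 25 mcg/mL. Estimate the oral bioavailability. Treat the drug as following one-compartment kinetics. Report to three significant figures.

F·D/τ = CL·Css at steady state → F = CL·Css·τ / D.
F = 2.1 × 25 × 12 / 2420 = 0.260

0.260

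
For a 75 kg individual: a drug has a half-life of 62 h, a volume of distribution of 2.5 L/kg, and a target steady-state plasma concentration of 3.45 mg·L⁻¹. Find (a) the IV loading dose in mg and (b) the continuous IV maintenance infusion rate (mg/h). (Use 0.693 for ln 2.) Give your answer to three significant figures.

(a) 647 mg; (b) 7.23 mg/h

Vd(total) = 75 kg × 2.5 L/kg = 187.5 L
LD = Vd × C = 187.5 × 3.45 = 646.9 mg
CL = 0.693 × Vd / t½ = 0.693 × 187.5 / 62 = 2.096 L/h
Infusion rate = CL × Css = 2.096 × 3.45 = 7.231 mg/h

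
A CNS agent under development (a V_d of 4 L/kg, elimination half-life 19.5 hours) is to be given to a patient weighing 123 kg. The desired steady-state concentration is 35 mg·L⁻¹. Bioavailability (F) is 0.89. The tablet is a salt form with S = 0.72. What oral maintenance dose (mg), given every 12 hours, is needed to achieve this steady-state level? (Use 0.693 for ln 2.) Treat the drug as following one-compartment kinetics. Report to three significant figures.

11500 mg

Vd(total) = 123 kg × 4 L/kg = 492.0 L
k = 0.693/19.5 = 0.03554 h⁻¹, so CL = k·Vd = 0.03554 × 492.0 = 17.49 L/h
D = CL × Css × τ / F / S = 17.49 × 35 × 12 / 0.89 / 0.72 = 11460 mg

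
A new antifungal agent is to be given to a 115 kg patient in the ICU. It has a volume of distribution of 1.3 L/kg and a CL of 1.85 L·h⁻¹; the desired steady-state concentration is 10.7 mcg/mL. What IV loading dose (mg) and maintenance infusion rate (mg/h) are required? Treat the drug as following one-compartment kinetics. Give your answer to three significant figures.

(a) 1600 mg; (b) 19.8 mg/h

Total Vd = 1.3 × 115 = 149.5 L
Loading: fill Vd to C_target → 149.5 L × 10.7 mg/L = 1600 mg
Maintenance: replace elimination → rate = CL × Css = 1.850 × 10.7 = 19.80 mg/h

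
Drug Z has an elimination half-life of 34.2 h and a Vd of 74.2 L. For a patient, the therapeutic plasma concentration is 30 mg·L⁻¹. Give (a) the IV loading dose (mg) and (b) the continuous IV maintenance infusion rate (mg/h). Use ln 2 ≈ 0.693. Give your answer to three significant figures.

(a) 2230 mg; (b) 45.1 mg/h

LD = Vd × C = 74.20 × 30 = 2226 mg
CL = 0.693 × Vd / t½ = 0.693 × 74.20 / 34.2 = 1.504 L/h
Infusion rate = CL × Css = 1.504 × 30 = 45.12 mg/h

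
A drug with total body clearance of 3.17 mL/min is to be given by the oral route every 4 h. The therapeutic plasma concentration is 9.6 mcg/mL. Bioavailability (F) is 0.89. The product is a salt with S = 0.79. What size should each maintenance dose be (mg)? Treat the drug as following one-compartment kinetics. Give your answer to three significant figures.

Convert clearance: 3.17 mL/min × 60 min/h ÷ 1000 mL/L = 0.1902 L/h
At steady state, dose per interval replaces the amount cleared in that interval: F·S·D/τ = CL·Css.
D = CL × Css × τ / F / S = 0.1902 × 9.6 × 4 / 0.89 / 0.79 = 10.39 mg

10.4 mg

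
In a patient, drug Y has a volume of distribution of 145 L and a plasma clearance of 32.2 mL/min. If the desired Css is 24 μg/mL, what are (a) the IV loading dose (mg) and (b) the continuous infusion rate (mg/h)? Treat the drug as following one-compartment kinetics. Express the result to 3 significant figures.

(a) 3480 mg; (b) 46.4 mg/h

Loading: fill Vd to C_target → 145.0 L × 24 mg/L = 3480 mg
CL = 32.2 mL/min = 32.2 × 0.06 = 1.932 L/h
Infusion rate = 1.932 L/h × 24 mg/L = 46.37 mg/h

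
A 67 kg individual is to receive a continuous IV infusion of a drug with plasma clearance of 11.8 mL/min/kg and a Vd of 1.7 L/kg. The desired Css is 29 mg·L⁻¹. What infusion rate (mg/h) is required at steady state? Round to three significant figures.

CL = 11.8 mL/min/kg × 67 kg = 790.6 mL/min = 790.6 × 60/1000 = 47.44 L/h
Maintenance depends on clearance, not Vd — rate in must match rate out.
Rate = CL × Css = 47.44 × 29 = 1376 mg/h

1380 mg/h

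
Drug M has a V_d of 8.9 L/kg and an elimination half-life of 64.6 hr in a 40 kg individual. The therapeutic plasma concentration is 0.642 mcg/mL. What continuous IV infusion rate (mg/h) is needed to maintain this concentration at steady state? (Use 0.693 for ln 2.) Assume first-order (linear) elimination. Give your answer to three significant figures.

Vd(total) = 40 kg × 8.9 L/kg = 356.0 L
k = 0.693/64.6 = 0.01073 h⁻¹, so CL = k·Vd = 0.01073 × 356.0 = 3.820 L/h
Infusion rate = CL × Css = 3.820 × 0.642 = 2.452 mg/h

2.45 mg/h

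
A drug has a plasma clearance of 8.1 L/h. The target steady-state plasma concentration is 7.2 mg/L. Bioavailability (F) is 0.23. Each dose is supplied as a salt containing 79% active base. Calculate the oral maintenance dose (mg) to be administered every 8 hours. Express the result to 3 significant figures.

D = CL × Css × τ / F / S = 8.100 × 7.2 × 8 / 0.23 / 0.79 = 2568 mg

2570 mg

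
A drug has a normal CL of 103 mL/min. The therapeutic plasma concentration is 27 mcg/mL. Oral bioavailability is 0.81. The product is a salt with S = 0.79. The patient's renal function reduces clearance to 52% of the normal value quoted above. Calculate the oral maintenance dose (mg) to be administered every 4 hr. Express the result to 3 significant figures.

CL = 103 mL/min = 103 × 0.06 = 6.180 L/h
Patient clearance = 0.52 × 6.180 = 3.214 L/h
D = CL × Css × τ / F / S = 3.214 × 27 × 4 / 0.81 / 0.79 = 542.4 mg

542 mg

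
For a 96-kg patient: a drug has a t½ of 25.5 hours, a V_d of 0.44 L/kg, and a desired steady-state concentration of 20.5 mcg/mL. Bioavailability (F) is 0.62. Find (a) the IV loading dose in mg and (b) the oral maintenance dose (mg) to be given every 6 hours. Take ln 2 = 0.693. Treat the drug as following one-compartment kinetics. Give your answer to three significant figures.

(a) 866 mg; (b) 228 mg

Vd = 0.44 L/kg × 96 kg = 42.24 L
LD = Vd × C = 42.24 × 20.5 = 865.9 mg
CL = 0.693 × Vd / t½ = 0.693 × 42.24 / 25.5 = 1.148 L/h
D = CL × Css × τ / F = 1.148 × 20.5 × 6 / 0.62 = 227.7 mg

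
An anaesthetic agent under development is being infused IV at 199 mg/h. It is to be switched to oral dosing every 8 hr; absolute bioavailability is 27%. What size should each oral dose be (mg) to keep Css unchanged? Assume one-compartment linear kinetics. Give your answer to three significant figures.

5900 mg

To maintain the same Css, the systemic dosing rate must be unchanged: F·D/τ = infusion rate.
D = rate × τ / F = 199 × 8 / 0.27 = 5896 mg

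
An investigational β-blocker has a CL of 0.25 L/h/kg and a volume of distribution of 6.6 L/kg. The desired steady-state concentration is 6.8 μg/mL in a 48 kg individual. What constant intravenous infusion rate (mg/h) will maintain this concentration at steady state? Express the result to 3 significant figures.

81.6 mg/h

CL = 0.25 L/h/kg × 48 kg = 12.00 L/h
Rate = CL × Css = 12.00 × 6.8 = 81.60 mg/h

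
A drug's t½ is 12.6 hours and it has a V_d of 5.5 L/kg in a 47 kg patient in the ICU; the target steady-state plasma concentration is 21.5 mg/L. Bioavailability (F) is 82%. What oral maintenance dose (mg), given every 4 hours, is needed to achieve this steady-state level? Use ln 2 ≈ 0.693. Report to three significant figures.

Vd(total) = 47 kg × 5.5 L/kg = 258.5 L
k = 0.693/12.6 = 0.05500 h⁻¹, so CL = k·Vd = 0.05500 × 258.5 = 14.22 L/h
D = CL × Css × τ / F = 14.22 × 21.5 × 4 / 0.82 = 1491 mg

1490 mg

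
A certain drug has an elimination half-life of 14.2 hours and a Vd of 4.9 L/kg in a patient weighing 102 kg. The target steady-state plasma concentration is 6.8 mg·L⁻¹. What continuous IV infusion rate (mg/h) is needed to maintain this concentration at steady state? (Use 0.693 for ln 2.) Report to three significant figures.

166 mg/h

Vd = 4.9 L/kg × 102 kg = 499.8 L
k = 0.693/14.2 = 0.04880 h⁻¹, so CL = k·Vd = 0.04880 × 499.8 = 24.39 L/h
Infusion rate = CL × Css = 24.39 × 6.8 = 165.9 mg/h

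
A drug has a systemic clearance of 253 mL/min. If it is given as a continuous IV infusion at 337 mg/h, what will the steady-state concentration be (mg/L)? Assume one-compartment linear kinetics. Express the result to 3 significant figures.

22.2 mg/L

CL = 253 mL/min × 60/1000 = 15.18 L/h
Css = rate / CL = 337 / 15.18 = 22.20 mg/L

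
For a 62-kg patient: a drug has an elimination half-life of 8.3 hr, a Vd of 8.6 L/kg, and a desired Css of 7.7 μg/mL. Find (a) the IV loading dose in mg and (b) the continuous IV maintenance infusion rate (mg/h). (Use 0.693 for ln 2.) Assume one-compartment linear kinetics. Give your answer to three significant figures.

Vd(total) = 62 kg × 8.6 L/kg = 533.2 L
LD = Vd × C = 533.2 × 7.7 = 4106 mg
CL = 0.693 × Vd / t½ = 0.693 × 533.2 / 8.3 = 44.52 L/h
Infusion rate = CL × Css = 44.52 × 7.7 = 342.8 mg/h

(a) 4110 mg; (b) 343 mg/h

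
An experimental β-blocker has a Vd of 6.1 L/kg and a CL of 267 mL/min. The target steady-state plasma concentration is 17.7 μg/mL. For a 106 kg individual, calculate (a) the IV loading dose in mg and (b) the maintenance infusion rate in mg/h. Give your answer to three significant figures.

Vd = 6.1 L/kg × 106 kg = 646.6 L
LD = Vd · C_target = 646.6 × 17.7 = 11440 mg
CL = 267 mL/min = 267 × 0.06 = 16.02 L/h
Infusion rate = 16.02 L/h × 17.7 mg/L = 283.6 mg/h

(a) 11400 mg; (b) 284 mg/h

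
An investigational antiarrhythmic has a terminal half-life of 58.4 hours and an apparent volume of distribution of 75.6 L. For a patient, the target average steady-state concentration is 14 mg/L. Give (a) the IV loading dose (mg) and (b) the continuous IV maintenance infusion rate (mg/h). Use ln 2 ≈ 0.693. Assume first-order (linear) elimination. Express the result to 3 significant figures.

(a) 1060 mg; (b) 12.6 mg/h

LD = Vd × C = 75.60 × 14 = 1058 mg
CL = 0.693 × Vd / t½ = 0.693 × 75.60 / 58.4 = 0.8971 L/h
Infusion rate = CL × Css = 0.8971 × 14 = 12.56 mg/h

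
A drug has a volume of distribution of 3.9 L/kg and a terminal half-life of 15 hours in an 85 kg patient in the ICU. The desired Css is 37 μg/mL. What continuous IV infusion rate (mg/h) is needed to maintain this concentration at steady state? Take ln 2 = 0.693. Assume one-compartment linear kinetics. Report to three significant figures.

567 mg/h

Total Vd = 3.9 × 85 = 331.5 L
CL = 0.693 × Vd / t½ = 0.693 × 331.5 / 15 = 15.32 L/h
Infusion rate = CL × Css = 15.32 × 37 = 566.8 mg/h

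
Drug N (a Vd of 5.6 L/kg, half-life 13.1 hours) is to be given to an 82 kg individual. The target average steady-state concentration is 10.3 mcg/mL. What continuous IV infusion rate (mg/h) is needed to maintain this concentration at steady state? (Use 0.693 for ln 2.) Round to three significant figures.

250 mg/h

Vd = 5.6 L/kg × 82 kg = 459.2 L
k = 0.693/13.1 = 0.05290 h⁻¹, so CL = k·Vd = 0.05290 × 459.2 = 24.29 L/h
Infusion rate = CL × Css = 24.29 × 10.3 = 250.2 mg/h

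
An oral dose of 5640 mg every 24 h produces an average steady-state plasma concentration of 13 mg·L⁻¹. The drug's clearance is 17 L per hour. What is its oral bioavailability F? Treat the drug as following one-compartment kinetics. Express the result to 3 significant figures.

F·D/τ = CL·Css at steady state → F = CL·Css·τ / D.
F = 17 × 13 × 24 / 5640 = 0.940

0.940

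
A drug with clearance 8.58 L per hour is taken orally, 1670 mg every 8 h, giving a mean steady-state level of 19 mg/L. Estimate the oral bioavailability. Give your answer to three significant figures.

0.781

F·D/τ = CL·Css at steady state → F = CL·Css·τ / D.
F = 8.58 × 19 × 8 / 1670 = 0.781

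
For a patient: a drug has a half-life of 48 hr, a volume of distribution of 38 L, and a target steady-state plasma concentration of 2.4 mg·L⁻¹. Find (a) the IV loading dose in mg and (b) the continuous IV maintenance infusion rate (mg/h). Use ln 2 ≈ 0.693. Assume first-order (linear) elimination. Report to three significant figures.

LD = Vd × C = 38.00 × 2.4 = 91.20 mg
CL = 0.693 × Vd / t½ = 0.693 × 38.00 / 48 = 0.5486 L/h
Infusion rate = CL × Css = 0.5486 × 2.4 = 1.317 mg/h

(a) 91.2 mg; (b) 1.32 mg/h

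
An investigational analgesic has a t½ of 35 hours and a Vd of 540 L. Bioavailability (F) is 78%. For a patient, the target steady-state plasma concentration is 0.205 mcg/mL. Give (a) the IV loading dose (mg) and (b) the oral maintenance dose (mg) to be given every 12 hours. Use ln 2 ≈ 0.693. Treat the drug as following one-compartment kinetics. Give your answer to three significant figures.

(a) 111 mg; (b) 33.7 mg

LD = Vd × C = 540.0 × 0.205 = 110.7 mg
CL = 0.693 × Vd / t½ = 0.693 × 540.0 / 35 = 10.69 L/h
D = CL × Css × τ / F = 10.69 × 0.205 × 12 / 0.78 = 33.71 mg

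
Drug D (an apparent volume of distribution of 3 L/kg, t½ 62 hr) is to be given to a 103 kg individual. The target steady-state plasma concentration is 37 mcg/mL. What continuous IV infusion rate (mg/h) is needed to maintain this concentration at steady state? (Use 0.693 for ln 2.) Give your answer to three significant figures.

Total Vd = 3 × 103 = 309.0 L
CL = ln 2 · Vd / t½ = 0.693 × 309.0 / 62 = 3.454 L/h
Infusion rate = CL × Css = 3.454 × 37 = 127.8 mg/h

128 mg/h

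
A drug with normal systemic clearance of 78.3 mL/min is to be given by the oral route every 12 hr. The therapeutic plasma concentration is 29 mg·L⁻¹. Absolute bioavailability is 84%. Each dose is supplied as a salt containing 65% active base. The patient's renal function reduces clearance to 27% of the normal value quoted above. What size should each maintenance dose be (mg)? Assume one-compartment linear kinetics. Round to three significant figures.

808 mg

CL = 78.3 mL/min = 78.3 × 0.06 = 4.698 L/h
Patient clearance = 0.27 × 4.698 = 1.268 L/h
At steady state, dose per interval replaces the amount cleared in that interval: F·S·D/τ = CL·Css.
D = CL × Css × τ / F / S = 1.268 × 29 × 12 / 0.84 / 0.65 = 808.2 mg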